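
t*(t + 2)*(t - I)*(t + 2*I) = t^4 + 2*t^3 + I*t^3 + 2*t^2 + 2*I*t^2 + 4*t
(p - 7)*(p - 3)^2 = p^3 - 13*p^2 + 51*p - 63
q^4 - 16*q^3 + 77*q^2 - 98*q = q*(q - 7)^2*(q - 2)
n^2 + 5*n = n*(n + 5)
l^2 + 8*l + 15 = (l + 3)*(l + 5)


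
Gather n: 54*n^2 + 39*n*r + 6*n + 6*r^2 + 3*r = 54*n^2 + n*(39*r + 6) + 6*r^2 + 3*r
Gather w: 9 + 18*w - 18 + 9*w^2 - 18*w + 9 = 9*w^2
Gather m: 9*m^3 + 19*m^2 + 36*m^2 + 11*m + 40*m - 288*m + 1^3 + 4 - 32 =9*m^3 + 55*m^2 - 237*m - 27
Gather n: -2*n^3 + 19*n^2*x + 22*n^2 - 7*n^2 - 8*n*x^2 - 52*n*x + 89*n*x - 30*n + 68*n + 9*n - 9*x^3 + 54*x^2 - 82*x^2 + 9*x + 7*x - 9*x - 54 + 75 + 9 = -2*n^3 + n^2*(19*x + 15) + n*(-8*x^2 + 37*x + 47) - 9*x^3 - 28*x^2 + 7*x + 30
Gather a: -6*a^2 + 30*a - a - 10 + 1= -6*a^2 + 29*a - 9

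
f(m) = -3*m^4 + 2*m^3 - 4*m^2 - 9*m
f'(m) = -12*m^3 + 6*m^2 - 8*m - 9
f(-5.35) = -2830.34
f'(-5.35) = 2043.10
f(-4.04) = -959.99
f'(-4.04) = 912.52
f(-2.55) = -163.07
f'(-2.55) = 249.39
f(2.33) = -105.81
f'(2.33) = -146.86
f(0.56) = -6.24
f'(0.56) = -13.71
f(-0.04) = 0.35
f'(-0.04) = -8.67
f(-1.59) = -23.02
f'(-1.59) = 67.12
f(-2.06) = -69.94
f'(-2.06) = 137.84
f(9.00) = -18630.00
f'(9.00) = -8343.00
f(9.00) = -18630.00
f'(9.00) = -8343.00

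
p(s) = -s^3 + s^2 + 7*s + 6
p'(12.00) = -401.00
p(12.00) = -1494.00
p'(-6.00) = -113.00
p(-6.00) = 216.00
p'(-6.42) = -129.49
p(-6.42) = 266.89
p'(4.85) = -53.87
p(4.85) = -50.61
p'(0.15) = 7.23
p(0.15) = 7.07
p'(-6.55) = -134.81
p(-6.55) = 284.06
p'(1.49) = 3.32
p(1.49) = 15.34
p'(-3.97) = -48.22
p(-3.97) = 56.54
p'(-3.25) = -31.19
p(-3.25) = 28.14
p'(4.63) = -48.05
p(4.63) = -39.41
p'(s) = -3*s^2 + 2*s + 7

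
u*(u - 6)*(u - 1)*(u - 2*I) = u^4 - 7*u^3 - 2*I*u^3 + 6*u^2 + 14*I*u^2 - 12*I*u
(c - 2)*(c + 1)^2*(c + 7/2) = c^4 + 7*c^3/2 - 3*c^2 - 25*c/2 - 7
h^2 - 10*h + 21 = (h - 7)*(h - 3)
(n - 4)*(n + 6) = n^2 + 2*n - 24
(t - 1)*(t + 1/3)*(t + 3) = t^3 + 7*t^2/3 - 7*t/3 - 1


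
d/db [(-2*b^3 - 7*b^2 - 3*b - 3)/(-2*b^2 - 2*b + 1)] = (4*b^4 + 8*b^3 + 2*b^2 - 26*b - 9)/(4*b^4 + 8*b^3 - 4*b + 1)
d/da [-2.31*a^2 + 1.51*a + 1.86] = 1.51 - 4.62*a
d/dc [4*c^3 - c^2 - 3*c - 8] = 12*c^2 - 2*c - 3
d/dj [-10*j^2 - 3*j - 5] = -20*j - 3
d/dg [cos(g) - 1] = -sin(g)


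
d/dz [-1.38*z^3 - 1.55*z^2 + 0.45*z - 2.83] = -4.14*z^2 - 3.1*z + 0.45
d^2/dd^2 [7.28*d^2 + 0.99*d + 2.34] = 14.5600000000000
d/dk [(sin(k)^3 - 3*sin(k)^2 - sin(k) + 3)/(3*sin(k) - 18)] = (2*sin(k)^3 - 21*sin(k)^2 + 36*sin(k) + 3)*cos(k)/(3*(sin(k) - 6)^2)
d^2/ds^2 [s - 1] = 0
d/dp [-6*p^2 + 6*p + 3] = 6 - 12*p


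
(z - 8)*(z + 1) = z^2 - 7*z - 8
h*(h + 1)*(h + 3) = h^3 + 4*h^2 + 3*h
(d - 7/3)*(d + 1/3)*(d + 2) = d^3 - 43*d/9 - 14/9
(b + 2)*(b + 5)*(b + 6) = b^3 + 13*b^2 + 52*b + 60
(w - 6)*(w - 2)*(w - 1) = w^3 - 9*w^2 + 20*w - 12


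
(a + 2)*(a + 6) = a^2 + 8*a + 12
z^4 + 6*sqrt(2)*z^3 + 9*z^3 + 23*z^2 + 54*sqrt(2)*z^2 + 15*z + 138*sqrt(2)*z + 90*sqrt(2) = (z + 1)*(z + 3)*(z + 5)*(z + 6*sqrt(2))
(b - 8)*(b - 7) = b^2 - 15*b + 56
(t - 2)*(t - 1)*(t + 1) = t^3 - 2*t^2 - t + 2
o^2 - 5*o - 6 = (o - 6)*(o + 1)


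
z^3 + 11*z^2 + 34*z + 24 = (z + 1)*(z + 4)*(z + 6)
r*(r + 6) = r^2 + 6*r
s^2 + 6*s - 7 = (s - 1)*(s + 7)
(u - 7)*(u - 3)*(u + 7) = u^3 - 3*u^2 - 49*u + 147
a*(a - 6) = a^2 - 6*a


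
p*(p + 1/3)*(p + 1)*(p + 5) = p^4 + 19*p^3/3 + 7*p^2 + 5*p/3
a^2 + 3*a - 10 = (a - 2)*(a + 5)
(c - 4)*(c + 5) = c^2 + c - 20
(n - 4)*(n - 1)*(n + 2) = n^3 - 3*n^2 - 6*n + 8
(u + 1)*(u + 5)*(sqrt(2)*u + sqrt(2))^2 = 2*u^4 + 16*u^3 + 36*u^2 + 32*u + 10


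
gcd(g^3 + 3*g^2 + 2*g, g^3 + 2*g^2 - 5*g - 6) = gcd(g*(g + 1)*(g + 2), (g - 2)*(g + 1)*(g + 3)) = g + 1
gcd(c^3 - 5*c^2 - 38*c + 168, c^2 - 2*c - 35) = c - 7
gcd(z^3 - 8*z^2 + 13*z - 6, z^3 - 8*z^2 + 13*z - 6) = z^3 - 8*z^2 + 13*z - 6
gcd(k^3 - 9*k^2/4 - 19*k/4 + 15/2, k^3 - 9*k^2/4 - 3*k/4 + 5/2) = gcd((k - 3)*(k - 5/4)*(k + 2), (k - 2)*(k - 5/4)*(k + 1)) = k - 5/4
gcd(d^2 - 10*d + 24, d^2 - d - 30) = d - 6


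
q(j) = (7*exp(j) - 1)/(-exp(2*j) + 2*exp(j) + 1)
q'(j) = (7*exp(j) - 1)*(2*exp(2*j) - 2*exp(j))/(-exp(2*j) + 2*exp(j) + 1)^2 + 7*exp(j)/(-exp(2*j) + 2*exp(j) + 1)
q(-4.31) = -0.88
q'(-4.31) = 0.11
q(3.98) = -0.14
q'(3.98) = 0.14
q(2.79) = -0.49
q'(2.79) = 0.56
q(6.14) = -0.02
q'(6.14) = 0.02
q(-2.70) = -0.47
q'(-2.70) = 0.47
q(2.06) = -1.20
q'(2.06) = 1.65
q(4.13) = -0.12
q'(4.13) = 0.12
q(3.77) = -0.17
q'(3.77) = 0.18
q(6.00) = -0.02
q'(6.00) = 0.02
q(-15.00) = -1.00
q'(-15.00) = 0.00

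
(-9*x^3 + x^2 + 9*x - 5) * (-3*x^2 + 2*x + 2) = 27*x^5 - 21*x^4 - 43*x^3 + 35*x^2 + 8*x - 10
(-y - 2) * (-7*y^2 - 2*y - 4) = 7*y^3 + 16*y^2 + 8*y + 8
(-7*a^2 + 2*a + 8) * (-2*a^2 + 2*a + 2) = 14*a^4 - 18*a^3 - 26*a^2 + 20*a + 16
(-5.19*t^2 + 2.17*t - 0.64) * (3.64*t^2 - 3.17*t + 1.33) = -18.8916*t^4 + 24.3511*t^3 - 16.1112*t^2 + 4.9149*t - 0.8512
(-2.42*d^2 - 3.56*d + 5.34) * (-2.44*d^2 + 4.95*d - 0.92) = 5.9048*d^4 - 3.2926*d^3 - 28.4252*d^2 + 29.7082*d - 4.9128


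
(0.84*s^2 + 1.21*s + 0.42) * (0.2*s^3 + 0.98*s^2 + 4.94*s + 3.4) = 0.168*s^5 + 1.0652*s^4 + 5.4194*s^3 + 9.245*s^2 + 6.1888*s + 1.428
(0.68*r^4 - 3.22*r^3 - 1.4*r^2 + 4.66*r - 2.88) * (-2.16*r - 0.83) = -1.4688*r^5 + 6.3908*r^4 + 5.6966*r^3 - 8.9036*r^2 + 2.353*r + 2.3904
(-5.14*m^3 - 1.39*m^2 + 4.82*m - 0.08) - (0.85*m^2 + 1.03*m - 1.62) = -5.14*m^3 - 2.24*m^2 + 3.79*m + 1.54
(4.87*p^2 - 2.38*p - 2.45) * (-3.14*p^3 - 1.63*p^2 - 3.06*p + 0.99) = -15.2918*p^5 - 0.464899999999999*p^4 - 3.3298*p^3 + 16.0976*p^2 + 5.1408*p - 2.4255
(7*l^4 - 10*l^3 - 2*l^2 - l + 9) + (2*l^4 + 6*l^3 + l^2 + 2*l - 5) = 9*l^4 - 4*l^3 - l^2 + l + 4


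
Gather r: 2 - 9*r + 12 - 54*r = 14 - 63*r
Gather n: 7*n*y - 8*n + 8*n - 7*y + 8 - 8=7*n*y - 7*y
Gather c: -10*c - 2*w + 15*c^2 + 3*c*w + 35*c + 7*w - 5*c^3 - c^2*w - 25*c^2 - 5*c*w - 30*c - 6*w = -5*c^3 + c^2*(-w - 10) + c*(-2*w - 5) - w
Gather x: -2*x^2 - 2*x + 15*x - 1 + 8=-2*x^2 + 13*x + 7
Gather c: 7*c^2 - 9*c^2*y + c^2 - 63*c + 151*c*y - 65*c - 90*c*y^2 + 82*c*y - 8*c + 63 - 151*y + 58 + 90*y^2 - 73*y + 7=c^2*(8 - 9*y) + c*(-90*y^2 + 233*y - 136) + 90*y^2 - 224*y + 128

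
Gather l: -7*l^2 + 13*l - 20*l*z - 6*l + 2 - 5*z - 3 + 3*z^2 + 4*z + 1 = -7*l^2 + l*(7 - 20*z) + 3*z^2 - z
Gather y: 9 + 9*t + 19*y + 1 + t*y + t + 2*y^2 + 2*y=10*t + 2*y^2 + y*(t + 21) + 10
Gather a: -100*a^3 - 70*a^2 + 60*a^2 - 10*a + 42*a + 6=-100*a^3 - 10*a^2 + 32*a + 6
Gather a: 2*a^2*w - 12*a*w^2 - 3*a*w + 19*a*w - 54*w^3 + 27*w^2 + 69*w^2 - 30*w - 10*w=2*a^2*w + a*(-12*w^2 + 16*w) - 54*w^3 + 96*w^2 - 40*w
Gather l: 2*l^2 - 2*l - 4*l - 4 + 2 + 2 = 2*l^2 - 6*l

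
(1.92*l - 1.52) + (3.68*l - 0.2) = 5.6*l - 1.72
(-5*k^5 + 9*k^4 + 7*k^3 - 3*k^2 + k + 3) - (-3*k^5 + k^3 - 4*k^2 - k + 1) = -2*k^5 + 9*k^4 + 6*k^3 + k^2 + 2*k + 2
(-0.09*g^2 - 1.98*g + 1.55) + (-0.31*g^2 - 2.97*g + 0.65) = -0.4*g^2 - 4.95*g + 2.2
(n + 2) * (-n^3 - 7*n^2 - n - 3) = -n^4 - 9*n^3 - 15*n^2 - 5*n - 6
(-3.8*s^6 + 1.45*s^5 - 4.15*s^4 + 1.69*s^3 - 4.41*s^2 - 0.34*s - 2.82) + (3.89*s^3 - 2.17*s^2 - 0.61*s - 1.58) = -3.8*s^6 + 1.45*s^5 - 4.15*s^4 + 5.58*s^3 - 6.58*s^2 - 0.95*s - 4.4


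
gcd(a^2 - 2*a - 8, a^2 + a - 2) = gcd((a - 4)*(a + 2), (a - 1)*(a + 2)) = a + 2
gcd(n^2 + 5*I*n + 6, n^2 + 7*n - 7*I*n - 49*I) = 1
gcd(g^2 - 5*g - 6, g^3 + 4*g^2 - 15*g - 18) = g + 1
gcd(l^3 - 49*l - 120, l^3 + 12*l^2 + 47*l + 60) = l^2 + 8*l + 15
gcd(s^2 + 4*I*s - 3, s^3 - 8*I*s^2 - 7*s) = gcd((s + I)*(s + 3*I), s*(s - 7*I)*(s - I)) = 1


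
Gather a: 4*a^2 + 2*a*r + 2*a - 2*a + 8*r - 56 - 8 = 4*a^2 + 2*a*r + 8*r - 64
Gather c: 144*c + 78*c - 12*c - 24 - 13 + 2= 210*c - 35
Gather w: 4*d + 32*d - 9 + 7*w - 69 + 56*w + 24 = 36*d + 63*w - 54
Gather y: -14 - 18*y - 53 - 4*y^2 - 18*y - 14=-4*y^2 - 36*y - 81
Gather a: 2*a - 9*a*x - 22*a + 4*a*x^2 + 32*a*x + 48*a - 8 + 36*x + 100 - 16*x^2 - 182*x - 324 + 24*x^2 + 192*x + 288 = a*(4*x^2 + 23*x + 28) + 8*x^2 + 46*x + 56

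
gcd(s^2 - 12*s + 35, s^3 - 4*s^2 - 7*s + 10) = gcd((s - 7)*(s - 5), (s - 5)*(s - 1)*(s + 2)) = s - 5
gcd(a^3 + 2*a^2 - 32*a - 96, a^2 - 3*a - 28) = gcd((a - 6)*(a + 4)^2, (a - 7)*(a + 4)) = a + 4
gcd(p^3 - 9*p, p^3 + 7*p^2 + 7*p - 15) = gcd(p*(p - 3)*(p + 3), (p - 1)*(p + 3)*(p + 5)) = p + 3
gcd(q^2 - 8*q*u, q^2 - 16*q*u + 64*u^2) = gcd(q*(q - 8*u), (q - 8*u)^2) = q - 8*u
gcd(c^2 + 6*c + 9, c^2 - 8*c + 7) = 1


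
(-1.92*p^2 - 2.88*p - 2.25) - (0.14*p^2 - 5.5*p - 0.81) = -2.06*p^2 + 2.62*p - 1.44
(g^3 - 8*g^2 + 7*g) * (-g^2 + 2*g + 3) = -g^5 + 10*g^4 - 20*g^3 - 10*g^2 + 21*g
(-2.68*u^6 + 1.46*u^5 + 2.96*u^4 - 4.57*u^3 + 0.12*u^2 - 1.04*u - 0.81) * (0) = 0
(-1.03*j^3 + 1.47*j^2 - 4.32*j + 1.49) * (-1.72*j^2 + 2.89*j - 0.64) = 1.7716*j^5 - 5.5051*j^4 + 12.3379*j^3 - 15.9884*j^2 + 7.0709*j - 0.9536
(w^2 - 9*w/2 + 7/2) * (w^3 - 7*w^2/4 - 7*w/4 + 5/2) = w^5 - 25*w^4/4 + 77*w^3/8 + 17*w^2/4 - 139*w/8 + 35/4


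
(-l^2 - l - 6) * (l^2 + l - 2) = -l^4 - 2*l^3 - 5*l^2 - 4*l + 12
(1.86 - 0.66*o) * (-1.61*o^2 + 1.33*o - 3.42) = 1.0626*o^3 - 3.8724*o^2 + 4.731*o - 6.3612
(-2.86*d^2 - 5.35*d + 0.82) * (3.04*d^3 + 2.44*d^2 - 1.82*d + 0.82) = -8.6944*d^5 - 23.2424*d^4 - 5.356*d^3 + 9.3926*d^2 - 5.8794*d + 0.6724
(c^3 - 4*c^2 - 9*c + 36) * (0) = 0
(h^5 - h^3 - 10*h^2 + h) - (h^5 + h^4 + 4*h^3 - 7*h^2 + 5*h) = -h^4 - 5*h^3 - 3*h^2 - 4*h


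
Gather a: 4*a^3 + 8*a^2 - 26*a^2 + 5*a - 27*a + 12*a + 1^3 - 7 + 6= 4*a^3 - 18*a^2 - 10*a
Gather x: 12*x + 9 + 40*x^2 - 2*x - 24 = 40*x^2 + 10*x - 15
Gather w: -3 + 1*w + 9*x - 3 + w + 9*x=2*w + 18*x - 6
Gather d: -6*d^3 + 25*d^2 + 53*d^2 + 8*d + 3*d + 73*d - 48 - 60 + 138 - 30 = -6*d^3 + 78*d^2 + 84*d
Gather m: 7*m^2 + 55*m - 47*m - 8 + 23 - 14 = 7*m^2 + 8*m + 1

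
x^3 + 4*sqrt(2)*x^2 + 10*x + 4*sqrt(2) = (x + sqrt(2))^2*(x + 2*sqrt(2))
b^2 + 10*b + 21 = (b + 3)*(b + 7)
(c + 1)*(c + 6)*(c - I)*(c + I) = c^4 + 7*c^3 + 7*c^2 + 7*c + 6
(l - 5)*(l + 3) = l^2 - 2*l - 15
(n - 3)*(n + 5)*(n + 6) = n^3 + 8*n^2 - 3*n - 90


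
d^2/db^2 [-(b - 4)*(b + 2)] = -2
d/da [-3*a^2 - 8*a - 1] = -6*a - 8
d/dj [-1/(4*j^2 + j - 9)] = (8*j + 1)/(4*j^2 + j - 9)^2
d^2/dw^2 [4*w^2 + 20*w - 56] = 8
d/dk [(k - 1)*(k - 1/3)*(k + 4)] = 3*k^2 + 16*k/3 - 5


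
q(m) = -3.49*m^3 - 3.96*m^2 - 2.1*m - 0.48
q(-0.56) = 0.07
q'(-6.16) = -350.60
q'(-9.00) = -778.89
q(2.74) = -107.76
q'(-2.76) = -60.00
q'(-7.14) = -479.31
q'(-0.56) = -0.95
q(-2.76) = 48.53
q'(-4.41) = -170.79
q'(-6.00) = -331.50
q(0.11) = -0.76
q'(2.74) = -102.41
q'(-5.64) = -290.48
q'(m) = -10.47*m^2 - 7.92*m - 2.1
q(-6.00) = 623.40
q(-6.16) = 677.96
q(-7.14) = 1082.98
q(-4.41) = 231.09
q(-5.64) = 511.53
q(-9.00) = 2241.87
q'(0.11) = -3.10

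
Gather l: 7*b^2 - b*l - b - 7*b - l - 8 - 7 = 7*b^2 - 8*b + l*(-b - 1) - 15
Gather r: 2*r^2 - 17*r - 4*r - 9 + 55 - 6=2*r^2 - 21*r + 40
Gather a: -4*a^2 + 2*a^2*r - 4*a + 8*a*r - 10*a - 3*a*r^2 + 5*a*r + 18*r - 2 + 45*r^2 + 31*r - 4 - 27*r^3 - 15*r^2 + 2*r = a^2*(2*r - 4) + a*(-3*r^2 + 13*r - 14) - 27*r^3 + 30*r^2 + 51*r - 6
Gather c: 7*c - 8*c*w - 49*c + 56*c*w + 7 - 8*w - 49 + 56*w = c*(48*w - 42) + 48*w - 42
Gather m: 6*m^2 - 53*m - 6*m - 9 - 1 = 6*m^2 - 59*m - 10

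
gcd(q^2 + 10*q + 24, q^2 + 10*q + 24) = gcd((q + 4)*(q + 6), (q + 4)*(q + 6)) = q^2 + 10*q + 24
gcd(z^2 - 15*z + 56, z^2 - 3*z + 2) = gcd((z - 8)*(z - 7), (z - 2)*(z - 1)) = 1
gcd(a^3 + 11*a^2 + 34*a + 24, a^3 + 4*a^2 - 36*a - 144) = a^2 + 10*a + 24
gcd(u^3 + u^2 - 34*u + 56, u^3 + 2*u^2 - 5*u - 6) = u - 2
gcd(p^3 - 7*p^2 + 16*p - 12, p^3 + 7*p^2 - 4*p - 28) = p - 2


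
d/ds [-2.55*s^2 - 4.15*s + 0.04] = -5.1*s - 4.15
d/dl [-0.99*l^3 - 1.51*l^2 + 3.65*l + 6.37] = -2.97*l^2 - 3.02*l + 3.65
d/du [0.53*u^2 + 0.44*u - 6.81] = 1.06*u + 0.44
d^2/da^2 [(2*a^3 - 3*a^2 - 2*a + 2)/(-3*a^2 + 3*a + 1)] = 6*(7*a^3 - 15*a^2 + 22*a - 9)/(27*a^6 - 81*a^5 + 54*a^4 + 27*a^3 - 18*a^2 - 9*a - 1)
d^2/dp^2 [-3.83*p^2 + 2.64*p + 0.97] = -7.66000000000000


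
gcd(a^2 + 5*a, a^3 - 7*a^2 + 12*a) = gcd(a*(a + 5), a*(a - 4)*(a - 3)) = a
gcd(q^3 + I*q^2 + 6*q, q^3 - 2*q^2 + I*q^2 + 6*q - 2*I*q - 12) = q^2 + I*q + 6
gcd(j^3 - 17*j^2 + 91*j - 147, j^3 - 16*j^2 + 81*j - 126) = j^2 - 10*j + 21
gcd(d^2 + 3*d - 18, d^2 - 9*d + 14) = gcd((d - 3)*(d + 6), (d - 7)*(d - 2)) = 1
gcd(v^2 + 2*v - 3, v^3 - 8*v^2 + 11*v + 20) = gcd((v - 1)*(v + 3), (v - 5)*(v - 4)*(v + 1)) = 1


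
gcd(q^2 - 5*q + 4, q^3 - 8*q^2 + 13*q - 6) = q - 1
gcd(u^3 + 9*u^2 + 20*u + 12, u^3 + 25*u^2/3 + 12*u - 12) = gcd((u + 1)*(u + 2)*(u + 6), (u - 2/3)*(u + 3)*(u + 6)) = u + 6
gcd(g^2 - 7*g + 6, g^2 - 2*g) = 1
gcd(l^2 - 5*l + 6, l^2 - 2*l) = l - 2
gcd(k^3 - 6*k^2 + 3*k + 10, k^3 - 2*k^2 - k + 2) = k^2 - k - 2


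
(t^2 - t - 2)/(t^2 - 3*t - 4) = (t - 2)/(t - 4)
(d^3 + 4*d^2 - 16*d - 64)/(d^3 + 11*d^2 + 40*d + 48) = (d - 4)/(d + 3)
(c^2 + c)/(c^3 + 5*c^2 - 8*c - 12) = c/(c^2 + 4*c - 12)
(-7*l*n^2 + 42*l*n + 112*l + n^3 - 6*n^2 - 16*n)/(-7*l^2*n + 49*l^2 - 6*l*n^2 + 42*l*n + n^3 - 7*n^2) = (n^2 - 6*n - 16)/(l*n - 7*l + n^2 - 7*n)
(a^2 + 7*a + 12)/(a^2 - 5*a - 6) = (a^2 + 7*a + 12)/(a^2 - 5*a - 6)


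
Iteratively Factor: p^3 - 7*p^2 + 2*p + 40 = (p - 5)*(p^2 - 2*p - 8) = (p - 5)*(p + 2)*(p - 4)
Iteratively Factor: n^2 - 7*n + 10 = (n - 2)*(n - 5)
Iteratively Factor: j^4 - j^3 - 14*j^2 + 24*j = (j + 4)*(j^3 - 5*j^2 + 6*j) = j*(j + 4)*(j^2 - 5*j + 6) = j*(j - 3)*(j + 4)*(j - 2)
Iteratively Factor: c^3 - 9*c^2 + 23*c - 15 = (c - 5)*(c^2 - 4*c + 3) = (c - 5)*(c - 3)*(c - 1)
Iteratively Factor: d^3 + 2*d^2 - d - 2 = (d + 2)*(d^2 - 1) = (d + 1)*(d + 2)*(d - 1)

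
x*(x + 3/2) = x^2 + 3*x/2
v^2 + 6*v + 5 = (v + 1)*(v + 5)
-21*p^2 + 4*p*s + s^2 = (-3*p + s)*(7*p + s)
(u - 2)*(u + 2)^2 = u^3 + 2*u^2 - 4*u - 8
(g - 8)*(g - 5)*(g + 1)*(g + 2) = g^4 - 10*g^3 + 3*g^2 + 94*g + 80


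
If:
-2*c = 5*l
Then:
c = -5*l/2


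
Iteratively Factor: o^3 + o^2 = (o)*(o^2 + o) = o^2*(o + 1)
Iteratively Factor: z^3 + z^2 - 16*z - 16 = (z - 4)*(z^2 + 5*z + 4) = (z - 4)*(z + 4)*(z + 1)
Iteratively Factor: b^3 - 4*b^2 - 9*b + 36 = (b - 3)*(b^2 - b - 12) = (b - 4)*(b - 3)*(b + 3)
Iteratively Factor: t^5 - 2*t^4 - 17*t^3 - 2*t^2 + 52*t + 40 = (t - 5)*(t^4 + 3*t^3 - 2*t^2 - 12*t - 8) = (t - 5)*(t + 2)*(t^3 + t^2 - 4*t - 4) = (t - 5)*(t + 1)*(t + 2)*(t^2 - 4) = (t - 5)*(t - 2)*(t + 1)*(t + 2)*(t + 2)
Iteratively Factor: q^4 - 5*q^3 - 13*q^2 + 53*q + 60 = (q - 4)*(q^3 - q^2 - 17*q - 15) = (q - 4)*(q + 3)*(q^2 - 4*q - 5) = (q - 5)*(q - 4)*(q + 3)*(q + 1)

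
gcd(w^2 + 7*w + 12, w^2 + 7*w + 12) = w^2 + 7*w + 12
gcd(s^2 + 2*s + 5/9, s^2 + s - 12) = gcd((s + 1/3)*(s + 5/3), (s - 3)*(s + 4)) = 1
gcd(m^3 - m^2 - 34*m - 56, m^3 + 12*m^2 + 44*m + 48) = m^2 + 6*m + 8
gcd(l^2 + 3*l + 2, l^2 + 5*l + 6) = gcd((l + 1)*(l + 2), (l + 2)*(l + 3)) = l + 2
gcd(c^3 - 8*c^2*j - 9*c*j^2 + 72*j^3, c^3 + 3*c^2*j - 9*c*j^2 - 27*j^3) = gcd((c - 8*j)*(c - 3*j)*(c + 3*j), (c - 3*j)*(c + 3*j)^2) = c^2 - 9*j^2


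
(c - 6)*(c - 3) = c^2 - 9*c + 18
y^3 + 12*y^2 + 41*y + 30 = (y + 1)*(y + 5)*(y + 6)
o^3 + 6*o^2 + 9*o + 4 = (o + 1)^2*(o + 4)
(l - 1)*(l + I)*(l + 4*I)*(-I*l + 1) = -I*l^4 + 6*l^3 + I*l^3 - 6*l^2 + 9*I*l^2 - 4*l - 9*I*l + 4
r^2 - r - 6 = (r - 3)*(r + 2)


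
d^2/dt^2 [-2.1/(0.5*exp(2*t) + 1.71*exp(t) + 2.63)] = (-2.1*(1.0*exp(t) + 1.71)*(2.0*exp(t) + 3.42)*exp(t) + (4.2*exp(t) + 3.591)*(0.5*exp(2*t) + 1.71*exp(t) + 2.63))*exp(t)/(0.5*exp(2*t) + 1.71*exp(t) + 2.63)^3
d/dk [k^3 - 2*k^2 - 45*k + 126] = 3*k^2 - 4*k - 45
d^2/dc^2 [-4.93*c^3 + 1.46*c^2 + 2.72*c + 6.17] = 2.92 - 29.58*c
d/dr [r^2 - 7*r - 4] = 2*r - 7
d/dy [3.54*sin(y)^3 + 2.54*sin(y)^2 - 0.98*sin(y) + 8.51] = (10.62*sin(y)^2 + 5.08*sin(y) - 0.98)*cos(y)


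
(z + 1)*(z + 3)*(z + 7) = z^3 + 11*z^2 + 31*z + 21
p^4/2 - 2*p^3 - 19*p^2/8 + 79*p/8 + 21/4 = (p/2 + 1)*(p - 7/2)*(p - 3)*(p + 1/2)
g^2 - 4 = (g - 2)*(g + 2)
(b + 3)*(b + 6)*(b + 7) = b^3 + 16*b^2 + 81*b + 126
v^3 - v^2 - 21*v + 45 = (v - 3)^2*(v + 5)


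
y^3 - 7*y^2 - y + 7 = (y - 7)*(y - 1)*(y + 1)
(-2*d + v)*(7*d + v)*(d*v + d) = -14*d^3*v - 14*d^3 + 5*d^2*v^2 + 5*d^2*v + d*v^3 + d*v^2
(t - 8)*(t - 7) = t^2 - 15*t + 56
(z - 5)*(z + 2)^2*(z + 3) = z^4 + 2*z^3 - 19*z^2 - 68*z - 60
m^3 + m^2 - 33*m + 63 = (m - 3)^2*(m + 7)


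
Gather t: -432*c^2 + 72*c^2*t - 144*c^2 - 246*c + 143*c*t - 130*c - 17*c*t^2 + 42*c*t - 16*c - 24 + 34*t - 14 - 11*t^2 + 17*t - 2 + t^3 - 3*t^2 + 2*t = -576*c^2 - 392*c + t^3 + t^2*(-17*c - 14) + t*(72*c^2 + 185*c + 53) - 40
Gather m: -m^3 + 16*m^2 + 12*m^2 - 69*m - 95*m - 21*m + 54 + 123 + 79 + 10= -m^3 + 28*m^2 - 185*m + 266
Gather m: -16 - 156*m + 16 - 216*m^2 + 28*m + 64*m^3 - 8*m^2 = 64*m^3 - 224*m^2 - 128*m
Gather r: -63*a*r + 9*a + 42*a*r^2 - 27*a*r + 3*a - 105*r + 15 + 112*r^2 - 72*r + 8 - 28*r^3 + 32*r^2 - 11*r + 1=12*a - 28*r^3 + r^2*(42*a + 144) + r*(-90*a - 188) + 24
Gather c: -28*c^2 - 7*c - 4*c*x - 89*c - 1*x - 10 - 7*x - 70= -28*c^2 + c*(-4*x - 96) - 8*x - 80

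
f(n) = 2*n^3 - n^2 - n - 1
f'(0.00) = -1.00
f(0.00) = -1.00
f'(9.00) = 467.00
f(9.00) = 1367.00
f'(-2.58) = 44.10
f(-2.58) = -39.42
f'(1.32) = 6.81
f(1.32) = 0.54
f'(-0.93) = 6.05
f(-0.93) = -2.54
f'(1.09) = 3.95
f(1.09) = -0.69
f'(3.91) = 82.91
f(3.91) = 99.35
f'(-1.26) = 11.05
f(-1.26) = -5.33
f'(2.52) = 32.06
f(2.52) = 22.14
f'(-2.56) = 43.44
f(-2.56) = -38.55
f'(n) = 6*n^2 - 2*n - 1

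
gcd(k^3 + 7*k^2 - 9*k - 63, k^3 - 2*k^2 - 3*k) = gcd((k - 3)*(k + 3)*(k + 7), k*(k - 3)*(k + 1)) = k - 3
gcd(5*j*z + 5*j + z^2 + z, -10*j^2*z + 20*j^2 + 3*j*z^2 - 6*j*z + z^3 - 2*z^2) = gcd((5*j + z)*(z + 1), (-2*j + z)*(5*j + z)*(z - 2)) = 5*j + z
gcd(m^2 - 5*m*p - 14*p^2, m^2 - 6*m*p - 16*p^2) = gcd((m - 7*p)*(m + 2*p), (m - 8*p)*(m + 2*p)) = m + 2*p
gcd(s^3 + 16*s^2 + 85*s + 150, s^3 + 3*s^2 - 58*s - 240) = s^2 + 11*s + 30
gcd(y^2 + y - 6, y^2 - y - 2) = y - 2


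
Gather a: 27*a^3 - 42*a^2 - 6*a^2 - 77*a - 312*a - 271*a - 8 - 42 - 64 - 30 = 27*a^3 - 48*a^2 - 660*a - 144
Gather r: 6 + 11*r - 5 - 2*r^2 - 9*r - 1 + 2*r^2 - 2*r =0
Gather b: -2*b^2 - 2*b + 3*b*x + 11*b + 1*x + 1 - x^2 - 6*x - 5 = -2*b^2 + b*(3*x + 9) - x^2 - 5*x - 4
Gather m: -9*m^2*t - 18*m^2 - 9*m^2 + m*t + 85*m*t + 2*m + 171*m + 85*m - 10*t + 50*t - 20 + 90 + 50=m^2*(-9*t - 27) + m*(86*t + 258) + 40*t + 120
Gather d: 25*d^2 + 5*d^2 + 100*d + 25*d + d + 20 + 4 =30*d^2 + 126*d + 24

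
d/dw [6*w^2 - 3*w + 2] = 12*w - 3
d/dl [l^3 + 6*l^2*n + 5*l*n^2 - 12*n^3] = 3*l^2 + 12*l*n + 5*n^2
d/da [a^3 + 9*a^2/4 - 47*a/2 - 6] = 3*a^2 + 9*a/2 - 47/2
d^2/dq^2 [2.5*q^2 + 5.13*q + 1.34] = 5.00000000000000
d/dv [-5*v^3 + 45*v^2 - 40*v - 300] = -15*v^2 + 90*v - 40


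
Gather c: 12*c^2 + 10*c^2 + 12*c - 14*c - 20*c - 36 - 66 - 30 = 22*c^2 - 22*c - 132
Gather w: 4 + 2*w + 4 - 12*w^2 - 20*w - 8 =-12*w^2 - 18*w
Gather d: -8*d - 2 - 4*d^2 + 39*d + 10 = -4*d^2 + 31*d + 8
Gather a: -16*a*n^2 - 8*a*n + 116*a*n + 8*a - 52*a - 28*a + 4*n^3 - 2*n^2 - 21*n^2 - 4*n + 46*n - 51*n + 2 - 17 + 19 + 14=a*(-16*n^2 + 108*n - 72) + 4*n^3 - 23*n^2 - 9*n + 18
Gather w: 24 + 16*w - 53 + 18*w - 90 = 34*w - 119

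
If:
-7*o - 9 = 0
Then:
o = -9/7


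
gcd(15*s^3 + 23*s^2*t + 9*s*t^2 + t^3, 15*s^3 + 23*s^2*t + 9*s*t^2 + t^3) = 15*s^3 + 23*s^2*t + 9*s*t^2 + t^3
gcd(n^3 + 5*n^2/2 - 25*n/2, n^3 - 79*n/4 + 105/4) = n + 5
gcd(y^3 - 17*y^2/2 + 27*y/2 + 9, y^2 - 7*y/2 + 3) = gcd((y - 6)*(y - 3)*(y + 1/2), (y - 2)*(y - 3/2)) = 1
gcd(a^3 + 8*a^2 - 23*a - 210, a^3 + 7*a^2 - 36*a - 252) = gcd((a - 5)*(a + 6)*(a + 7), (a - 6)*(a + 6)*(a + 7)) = a^2 + 13*a + 42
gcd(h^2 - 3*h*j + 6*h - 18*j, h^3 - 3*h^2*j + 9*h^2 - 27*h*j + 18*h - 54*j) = h^2 - 3*h*j + 6*h - 18*j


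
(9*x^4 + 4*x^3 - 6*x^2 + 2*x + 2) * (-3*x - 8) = -27*x^5 - 84*x^4 - 14*x^3 + 42*x^2 - 22*x - 16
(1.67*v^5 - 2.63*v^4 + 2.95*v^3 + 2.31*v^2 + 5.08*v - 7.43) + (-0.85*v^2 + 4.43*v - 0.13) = 1.67*v^5 - 2.63*v^4 + 2.95*v^3 + 1.46*v^2 + 9.51*v - 7.56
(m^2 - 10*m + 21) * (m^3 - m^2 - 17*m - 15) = m^5 - 11*m^4 + 14*m^3 + 134*m^2 - 207*m - 315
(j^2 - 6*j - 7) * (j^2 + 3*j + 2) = j^4 - 3*j^3 - 23*j^2 - 33*j - 14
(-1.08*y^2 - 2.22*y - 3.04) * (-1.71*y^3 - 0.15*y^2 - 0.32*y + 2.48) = 1.8468*y^5 + 3.9582*y^4 + 5.877*y^3 - 1.512*y^2 - 4.5328*y - 7.5392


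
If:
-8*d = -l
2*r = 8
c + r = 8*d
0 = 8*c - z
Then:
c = z/8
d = z/64 + 1/2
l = z/8 + 4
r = 4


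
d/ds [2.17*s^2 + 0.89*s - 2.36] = 4.34*s + 0.89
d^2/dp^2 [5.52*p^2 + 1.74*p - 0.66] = 11.0400000000000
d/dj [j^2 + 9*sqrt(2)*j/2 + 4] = 2*j + 9*sqrt(2)/2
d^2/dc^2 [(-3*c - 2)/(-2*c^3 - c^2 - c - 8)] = 2*((3*c + 2)*(6*c^2 + 2*c + 1)^2 - (18*c^2 + 6*c + (3*c + 2)*(6*c + 1) + 3)*(2*c^3 + c^2 + c + 8))/(2*c^3 + c^2 + c + 8)^3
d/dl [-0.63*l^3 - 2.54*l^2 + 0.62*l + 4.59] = -1.89*l^2 - 5.08*l + 0.62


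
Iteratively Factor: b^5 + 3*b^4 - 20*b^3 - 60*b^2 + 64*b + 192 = (b + 2)*(b^4 + b^3 - 22*b^2 - 16*b + 96) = (b - 2)*(b + 2)*(b^3 + 3*b^2 - 16*b - 48) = (b - 2)*(b + 2)*(b + 4)*(b^2 - b - 12) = (b - 4)*(b - 2)*(b + 2)*(b + 4)*(b + 3)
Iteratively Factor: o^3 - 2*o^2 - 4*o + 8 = (o + 2)*(o^2 - 4*o + 4) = (o - 2)*(o + 2)*(o - 2)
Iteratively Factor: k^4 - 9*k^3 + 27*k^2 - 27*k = (k)*(k^3 - 9*k^2 + 27*k - 27) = k*(k - 3)*(k^2 - 6*k + 9) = k*(k - 3)^2*(k - 3)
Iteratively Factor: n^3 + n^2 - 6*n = (n + 3)*(n^2 - 2*n) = (n - 2)*(n + 3)*(n)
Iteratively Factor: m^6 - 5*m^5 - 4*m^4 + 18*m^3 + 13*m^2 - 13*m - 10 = (m - 1)*(m^5 - 4*m^4 - 8*m^3 + 10*m^2 + 23*m + 10) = (m - 1)*(m + 1)*(m^4 - 5*m^3 - 3*m^2 + 13*m + 10) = (m - 1)*(m + 1)^2*(m^3 - 6*m^2 + 3*m + 10) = (m - 1)*(m + 1)^3*(m^2 - 7*m + 10) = (m - 5)*(m - 1)*(m + 1)^3*(m - 2)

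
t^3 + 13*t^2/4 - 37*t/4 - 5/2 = (t - 2)*(t + 1/4)*(t + 5)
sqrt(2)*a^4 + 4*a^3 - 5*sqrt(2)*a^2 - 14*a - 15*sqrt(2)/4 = (a - 3*sqrt(2)/2)*(a + sqrt(2)/2)*(a + 5*sqrt(2)/2)*(sqrt(2)*a + 1)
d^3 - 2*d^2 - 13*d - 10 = (d - 5)*(d + 1)*(d + 2)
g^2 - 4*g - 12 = (g - 6)*(g + 2)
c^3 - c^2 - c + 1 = (c - 1)^2*(c + 1)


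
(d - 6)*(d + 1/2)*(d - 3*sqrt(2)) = d^3 - 11*d^2/2 - 3*sqrt(2)*d^2 - 3*d + 33*sqrt(2)*d/2 + 9*sqrt(2)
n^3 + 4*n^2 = n^2*(n + 4)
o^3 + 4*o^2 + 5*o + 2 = (o + 1)^2*(o + 2)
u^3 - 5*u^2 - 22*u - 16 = (u - 8)*(u + 1)*(u + 2)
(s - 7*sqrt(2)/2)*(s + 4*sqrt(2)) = s^2 + sqrt(2)*s/2 - 28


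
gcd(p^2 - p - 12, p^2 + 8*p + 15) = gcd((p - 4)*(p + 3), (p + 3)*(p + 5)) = p + 3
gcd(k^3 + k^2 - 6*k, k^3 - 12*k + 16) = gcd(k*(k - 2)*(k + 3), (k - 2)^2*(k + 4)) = k - 2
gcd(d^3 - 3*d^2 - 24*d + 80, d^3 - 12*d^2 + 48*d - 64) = d^2 - 8*d + 16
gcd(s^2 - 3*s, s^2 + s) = s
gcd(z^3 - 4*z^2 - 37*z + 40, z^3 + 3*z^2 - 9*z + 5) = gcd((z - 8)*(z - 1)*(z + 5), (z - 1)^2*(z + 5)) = z^2 + 4*z - 5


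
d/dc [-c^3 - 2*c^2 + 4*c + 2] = -3*c^2 - 4*c + 4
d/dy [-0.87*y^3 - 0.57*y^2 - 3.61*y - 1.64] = -2.61*y^2 - 1.14*y - 3.61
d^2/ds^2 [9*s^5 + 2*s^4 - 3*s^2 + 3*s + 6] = 180*s^3 + 24*s^2 - 6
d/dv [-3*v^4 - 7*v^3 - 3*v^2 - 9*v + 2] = -12*v^3 - 21*v^2 - 6*v - 9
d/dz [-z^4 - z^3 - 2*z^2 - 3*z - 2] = -4*z^3 - 3*z^2 - 4*z - 3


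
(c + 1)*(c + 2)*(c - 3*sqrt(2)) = c^3 - 3*sqrt(2)*c^2 + 3*c^2 - 9*sqrt(2)*c + 2*c - 6*sqrt(2)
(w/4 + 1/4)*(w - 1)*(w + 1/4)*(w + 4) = w^4/4 + 17*w^3/16 - 17*w/16 - 1/4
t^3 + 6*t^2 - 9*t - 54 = (t - 3)*(t + 3)*(t + 6)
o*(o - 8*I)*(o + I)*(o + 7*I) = o^4 + 57*o^2 + 56*I*o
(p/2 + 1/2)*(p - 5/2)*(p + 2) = p^3/2 + p^2/4 - 11*p/4 - 5/2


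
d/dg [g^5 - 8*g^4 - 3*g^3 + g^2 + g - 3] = 5*g^4 - 32*g^3 - 9*g^2 + 2*g + 1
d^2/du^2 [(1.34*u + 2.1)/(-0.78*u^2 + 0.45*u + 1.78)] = ((1.34*u + 2.1)*(1.56*u - 0.45)*(3.12*u - 0.9) + (6.2712*u + 2.07)*(-0.78*u^2 + 0.45*u + 1.78))/(-0.78*u^2 + 0.45*u + 1.78)^3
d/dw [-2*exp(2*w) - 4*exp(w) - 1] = -4*(exp(w) + 1)*exp(w)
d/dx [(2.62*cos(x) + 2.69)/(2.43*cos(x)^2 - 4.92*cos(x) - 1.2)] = (6.3666*cos(x)^2 + 13.0734*cos(x) - 10.0908)*sin(x)/(5.9049*cos(x)^4 - 23.9112*cos(x)^3 + 18.3744*cos(x)^2 + 11.808*cos(x) + 1.44)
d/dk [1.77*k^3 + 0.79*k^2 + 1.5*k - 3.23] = 5.31*k^2 + 1.58*k + 1.5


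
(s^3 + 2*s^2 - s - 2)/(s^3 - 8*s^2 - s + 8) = (s + 2)/(s - 8)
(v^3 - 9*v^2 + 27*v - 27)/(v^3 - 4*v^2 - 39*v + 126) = (v^2 - 6*v + 9)/(v^2 - v - 42)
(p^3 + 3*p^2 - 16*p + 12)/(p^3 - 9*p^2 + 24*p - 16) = (p^2 + 4*p - 12)/(p^2 - 8*p + 16)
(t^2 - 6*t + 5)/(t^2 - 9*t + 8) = (t - 5)/(t - 8)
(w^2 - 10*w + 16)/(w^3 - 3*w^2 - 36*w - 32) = (w - 2)/(w^2 + 5*w + 4)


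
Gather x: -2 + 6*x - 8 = 6*x - 10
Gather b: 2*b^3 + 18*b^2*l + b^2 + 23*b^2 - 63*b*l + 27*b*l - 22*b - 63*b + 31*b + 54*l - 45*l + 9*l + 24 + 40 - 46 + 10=2*b^3 + b^2*(18*l + 24) + b*(-36*l - 54) + 18*l + 28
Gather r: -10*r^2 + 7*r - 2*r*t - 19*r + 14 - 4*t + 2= -10*r^2 + r*(-2*t - 12) - 4*t + 16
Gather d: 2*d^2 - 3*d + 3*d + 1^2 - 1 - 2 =2*d^2 - 2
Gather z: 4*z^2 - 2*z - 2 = 4*z^2 - 2*z - 2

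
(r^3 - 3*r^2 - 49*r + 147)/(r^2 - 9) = (r^2 - 49)/(r + 3)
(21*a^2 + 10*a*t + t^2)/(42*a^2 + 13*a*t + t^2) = (3*a + t)/(6*a + t)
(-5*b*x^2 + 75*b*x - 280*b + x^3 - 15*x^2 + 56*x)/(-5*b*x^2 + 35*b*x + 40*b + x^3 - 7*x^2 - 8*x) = (x - 7)/(x + 1)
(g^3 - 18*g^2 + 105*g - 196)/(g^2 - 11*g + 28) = g - 7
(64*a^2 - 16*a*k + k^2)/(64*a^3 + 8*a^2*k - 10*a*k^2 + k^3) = (8*a - k)/(8*a^2 + 2*a*k - k^2)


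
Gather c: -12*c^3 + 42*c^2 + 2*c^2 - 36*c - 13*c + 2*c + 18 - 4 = -12*c^3 + 44*c^2 - 47*c + 14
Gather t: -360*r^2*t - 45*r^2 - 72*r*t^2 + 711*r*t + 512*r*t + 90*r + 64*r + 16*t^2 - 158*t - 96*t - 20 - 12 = -45*r^2 + 154*r + t^2*(16 - 72*r) + t*(-360*r^2 + 1223*r - 254) - 32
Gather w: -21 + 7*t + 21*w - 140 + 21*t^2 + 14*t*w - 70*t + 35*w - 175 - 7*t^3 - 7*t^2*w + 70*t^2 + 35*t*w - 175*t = -7*t^3 + 91*t^2 - 238*t + w*(-7*t^2 + 49*t + 56) - 336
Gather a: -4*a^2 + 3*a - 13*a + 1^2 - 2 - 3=-4*a^2 - 10*a - 4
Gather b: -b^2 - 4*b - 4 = -b^2 - 4*b - 4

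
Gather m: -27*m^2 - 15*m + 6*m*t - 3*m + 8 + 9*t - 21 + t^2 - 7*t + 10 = -27*m^2 + m*(6*t - 18) + t^2 + 2*t - 3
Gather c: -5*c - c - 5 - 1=-6*c - 6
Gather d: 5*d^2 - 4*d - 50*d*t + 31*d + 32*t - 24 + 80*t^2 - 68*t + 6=5*d^2 + d*(27 - 50*t) + 80*t^2 - 36*t - 18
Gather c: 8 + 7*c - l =7*c - l + 8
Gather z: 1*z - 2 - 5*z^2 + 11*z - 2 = -5*z^2 + 12*z - 4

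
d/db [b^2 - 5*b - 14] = 2*b - 5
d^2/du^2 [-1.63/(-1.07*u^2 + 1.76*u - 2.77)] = (-3.732374*u^2 + 6.139232*u + 1.63*(2.14*u - 1.76)*(4.28*u - 3.52) - 9.662314)/(1.07*u^2 - 1.76*u + 2.77)^3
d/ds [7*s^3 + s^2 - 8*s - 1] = 21*s^2 + 2*s - 8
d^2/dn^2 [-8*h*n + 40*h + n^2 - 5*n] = 2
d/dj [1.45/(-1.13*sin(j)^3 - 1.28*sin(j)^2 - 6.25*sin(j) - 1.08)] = (4.9155*sin(j)^2 + 3.712*sin(j) + 9.0625)*cos(j)/(1.13*sin(j)^3 + 1.28*sin(j)^2 + 6.25*sin(j) + 1.08)^2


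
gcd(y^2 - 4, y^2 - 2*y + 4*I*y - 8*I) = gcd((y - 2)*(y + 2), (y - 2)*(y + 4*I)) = y - 2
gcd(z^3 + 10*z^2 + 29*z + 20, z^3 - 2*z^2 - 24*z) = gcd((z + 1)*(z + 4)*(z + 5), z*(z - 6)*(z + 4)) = z + 4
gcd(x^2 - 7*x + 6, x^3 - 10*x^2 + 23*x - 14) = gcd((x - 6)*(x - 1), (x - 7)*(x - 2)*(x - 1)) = x - 1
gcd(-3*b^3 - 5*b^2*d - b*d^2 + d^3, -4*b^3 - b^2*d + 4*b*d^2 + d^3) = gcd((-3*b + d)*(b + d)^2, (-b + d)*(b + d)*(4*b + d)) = b + d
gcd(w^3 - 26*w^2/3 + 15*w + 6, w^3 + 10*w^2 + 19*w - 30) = 1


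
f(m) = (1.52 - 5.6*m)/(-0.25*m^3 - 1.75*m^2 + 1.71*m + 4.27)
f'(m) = (1.52 - 5.6*m)*(0.75*m^2 + 3.5*m - 1.71)/(-0.25*m^3 - 1.75*m^2 + 1.71*m + 4.27)^2 - 5.6/(-0.25*m^3 - 1.75*m^2 + 1.71*m + 4.27)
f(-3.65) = -1.67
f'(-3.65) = -0.15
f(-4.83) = -1.72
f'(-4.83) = 0.22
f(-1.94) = -3.25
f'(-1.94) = -3.38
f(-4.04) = -1.64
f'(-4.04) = -0.02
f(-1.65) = -4.91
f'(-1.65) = -9.63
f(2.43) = 2.20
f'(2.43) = -3.47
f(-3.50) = -1.70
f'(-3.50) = -0.20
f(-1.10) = 12.71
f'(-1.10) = -107.13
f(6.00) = 0.31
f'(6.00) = -0.09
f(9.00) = 0.16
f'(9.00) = -0.03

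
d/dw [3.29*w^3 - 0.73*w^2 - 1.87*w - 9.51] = 9.87*w^2 - 1.46*w - 1.87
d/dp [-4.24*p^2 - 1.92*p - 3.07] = -8.48*p - 1.92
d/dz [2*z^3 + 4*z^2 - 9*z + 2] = 6*z^2 + 8*z - 9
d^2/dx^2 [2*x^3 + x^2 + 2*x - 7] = 12*x + 2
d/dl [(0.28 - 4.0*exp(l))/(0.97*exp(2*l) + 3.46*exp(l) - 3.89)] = (3.88*exp(2*l) - 0.543200000000001*exp(l) + 14.5912)*exp(l)/(0.9409*exp(4*l) + 6.7124*exp(3*l) + 4.425*exp(2*l) - 26.9188*exp(l) + 15.1321)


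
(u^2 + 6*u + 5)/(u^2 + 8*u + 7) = (u + 5)/(u + 7)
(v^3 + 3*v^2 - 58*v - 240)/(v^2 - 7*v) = (v^3 + 3*v^2 - 58*v - 240)/(v*(v - 7))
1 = 1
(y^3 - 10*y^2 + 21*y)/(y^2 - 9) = y*(y - 7)/(y + 3)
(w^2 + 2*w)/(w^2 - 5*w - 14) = w/(w - 7)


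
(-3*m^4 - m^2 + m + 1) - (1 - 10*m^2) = -3*m^4 + 9*m^2 + m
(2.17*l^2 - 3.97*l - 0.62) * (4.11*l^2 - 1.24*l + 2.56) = 8.9187*l^4 - 19.0075*l^3 + 7.9298*l^2 - 9.3944*l - 1.5872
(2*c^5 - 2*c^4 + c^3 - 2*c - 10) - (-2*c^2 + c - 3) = 2*c^5 - 2*c^4 + c^3 + 2*c^2 - 3*c - 7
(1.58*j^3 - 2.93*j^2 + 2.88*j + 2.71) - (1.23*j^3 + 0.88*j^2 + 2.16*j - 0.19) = 0.35*j^3 - 3.81*j^2 + 0.72*j + 2.9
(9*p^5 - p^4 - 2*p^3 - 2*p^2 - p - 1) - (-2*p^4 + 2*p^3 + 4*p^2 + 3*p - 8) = 9*p^5 + p^4 - 4*p^3 - 6*p^2 - 4*p + 7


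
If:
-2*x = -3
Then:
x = 3/2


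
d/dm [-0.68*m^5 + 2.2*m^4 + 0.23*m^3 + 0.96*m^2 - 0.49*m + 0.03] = -3.4*m^4 + 8.8*m^3 + 0.69*m^2 + 1.92*m - 0.49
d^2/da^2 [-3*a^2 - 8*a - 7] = -6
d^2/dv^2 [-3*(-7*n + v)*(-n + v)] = -6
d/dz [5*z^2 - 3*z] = 10*z - 3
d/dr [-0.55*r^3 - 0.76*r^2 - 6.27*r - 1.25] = -1.65*r^2 - 1.52*r - 6.27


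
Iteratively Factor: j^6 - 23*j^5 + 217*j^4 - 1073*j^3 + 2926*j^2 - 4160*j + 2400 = (j - 5)*(j^5 - 18*j^4 + 127*j^3 - 438*j^2 + 736*j - 480) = (j - 5)*(j - 2)*(j^4 - 16*j^3 + 95*j^2 - 248*j + 240) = (j - 5)^2*(j - 2)*(j^3 - 11*j^2 + 40*j - 48) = (j - 5)^2*(j - 4)*(j - 2)*(j^2 - 7*j + 12) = (j - 5)^2*(j - 4)^2*(j - 2)*(j - 3)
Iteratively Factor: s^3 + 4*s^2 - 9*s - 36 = (s + 4)*(s^2 - 9) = (s + 3)*(s + 4)*(s - 3)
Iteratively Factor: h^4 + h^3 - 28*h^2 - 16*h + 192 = (h - 4)*(h^3 + 5*h^2 - 8*h - 48) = (h - 4)*(h + 4)*(h^2 + h - 12) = (h - 4)*(h + 4)^2*(h - 3)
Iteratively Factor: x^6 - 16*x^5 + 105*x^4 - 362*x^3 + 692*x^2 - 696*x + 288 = (x - 2)*(x^5 - 14*x^4 + 77*x^3 - 208*x^2 + 276*x - 144) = (x - 3)*(x - 2)*(x^4 - 11*x^3 + 44*x^2 - 76*x + 48) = (x - 4)*(x - 3)*(x - 2)*(x^3 - 7*x^2 + 16*x - 12) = (x - 4)*(x - 3)*(x - 2)^2*(x^2 - 5*x + 6) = (x - 4)*(x - 3)*(x - 2)^3*(x - 3)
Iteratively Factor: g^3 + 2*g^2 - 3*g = (g + 3)*(g^2 - g) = g*(g + 3)*(g - 1)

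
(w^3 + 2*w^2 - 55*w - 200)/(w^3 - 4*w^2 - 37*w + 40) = (w + 5)/(w - 1)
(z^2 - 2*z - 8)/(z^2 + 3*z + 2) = (z - 4)/(z + 1)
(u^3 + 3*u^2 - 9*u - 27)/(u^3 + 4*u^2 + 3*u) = (u^2 - 9)/(u*(u + 1))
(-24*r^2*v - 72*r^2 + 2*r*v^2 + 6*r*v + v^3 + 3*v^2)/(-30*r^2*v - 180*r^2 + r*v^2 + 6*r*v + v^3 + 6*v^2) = (4*r*v + 12*r - v^2 - 3*v)/(5*r*v + 30*r - v^2 - 6*v)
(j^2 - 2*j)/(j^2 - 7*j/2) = 2*(j - 2)/(2*j - 7)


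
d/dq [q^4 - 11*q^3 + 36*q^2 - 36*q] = 4*q^3 - 33*q^2 + 72*q - 36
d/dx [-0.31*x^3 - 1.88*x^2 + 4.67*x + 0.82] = -0.93*x^2 - 3.76*x + 4.67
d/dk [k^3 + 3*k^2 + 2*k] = 3*k^2 + 6*k + 2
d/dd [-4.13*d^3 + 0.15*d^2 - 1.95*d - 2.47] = -12.39*d^2 + 0.3*d - 1.95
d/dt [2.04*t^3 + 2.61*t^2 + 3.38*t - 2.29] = 6.12*t^2 + 5.22*t + 3.38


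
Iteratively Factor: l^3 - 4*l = (l - 2)*(l^2 + 2*l) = l*(l - 2)*(l + 2)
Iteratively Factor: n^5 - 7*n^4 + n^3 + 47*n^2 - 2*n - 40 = (n - 4)*(n^4 - 3*n^3 - 11*n^2 + 3*n + 10) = (n - 4)*(n - 1)*(n^3 - 2*n^2 - 13*n - 10) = (n - 4)*(n - 1)*(n + 1)*(n^2 - 3*n - 10) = (n - 5)*(n - 4)*(n - 1)*(n + 1)*(n + 2)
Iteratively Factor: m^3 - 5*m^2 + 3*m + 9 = (m - 3)*(m^2 - 2*m - 3) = (m - 3)^2*(m + 1)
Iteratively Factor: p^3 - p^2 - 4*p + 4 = (p + 2)*(p^2 - 3*p + 2) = (p - 2)*(p + 2)*(p - 1)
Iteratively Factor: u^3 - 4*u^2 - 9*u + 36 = (u - 3)*(u^2 - u - 12) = (u - 4)*(u - 3)*(u + 3)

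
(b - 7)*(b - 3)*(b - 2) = b^3 - 12*b^2 + 41*b - 42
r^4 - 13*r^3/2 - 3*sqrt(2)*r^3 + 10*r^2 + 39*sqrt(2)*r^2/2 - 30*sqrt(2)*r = r*(r - 4)*(r - 5/2)*(r - 3*sqrt(2))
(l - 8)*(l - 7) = l^2 - 15*l + 56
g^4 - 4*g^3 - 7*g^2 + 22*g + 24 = (g - 4)*(g - 3)*(g + 1)*(g + 2)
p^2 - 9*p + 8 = (p - 8)*(p - 1)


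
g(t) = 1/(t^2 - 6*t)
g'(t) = (6 - 2*t)/(t^2 - 6*t)^2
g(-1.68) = 0.08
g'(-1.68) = 0.06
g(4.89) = -0.18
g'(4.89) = -0.13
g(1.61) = -0.14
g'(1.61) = 0.06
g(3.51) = -0.11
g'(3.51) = -0.01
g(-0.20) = 0.81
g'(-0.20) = 4.16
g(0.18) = -0.95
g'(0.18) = 5.14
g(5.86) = -1.22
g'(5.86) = -8.50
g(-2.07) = 0.06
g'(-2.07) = 0.04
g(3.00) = -0.11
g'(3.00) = 0.00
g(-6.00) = 0.01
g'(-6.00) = 0.00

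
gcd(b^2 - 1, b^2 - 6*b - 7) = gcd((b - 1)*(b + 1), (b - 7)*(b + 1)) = b + 1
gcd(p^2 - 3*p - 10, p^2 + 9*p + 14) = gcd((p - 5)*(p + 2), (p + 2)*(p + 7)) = p + 2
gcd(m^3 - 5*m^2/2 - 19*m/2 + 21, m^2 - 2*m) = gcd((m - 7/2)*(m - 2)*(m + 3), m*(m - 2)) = m - 2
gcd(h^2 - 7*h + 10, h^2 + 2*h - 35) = h - 5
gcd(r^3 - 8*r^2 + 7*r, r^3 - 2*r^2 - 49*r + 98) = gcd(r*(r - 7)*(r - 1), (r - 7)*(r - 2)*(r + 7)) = r - 7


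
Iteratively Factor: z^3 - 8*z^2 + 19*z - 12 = (z - 4)*(z^2 - 4*z + 3) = (z - 4)*(z - 1)*(z - 3)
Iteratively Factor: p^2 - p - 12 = (p - 4)*(p + 3)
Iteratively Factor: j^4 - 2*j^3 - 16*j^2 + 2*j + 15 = (j + 1)*(j^3 - 3*j^2 - 13*j + 15) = (j + 1)*(j + 3)*(j^2 - 6*j + 5) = (j - 5)*(j + 1)*(j + 3)*(j - 1)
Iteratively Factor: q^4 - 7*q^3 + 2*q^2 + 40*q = (q)*(q^3 - 7*q^2 + 2*q + 40) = q*(q + 2)*(q^2 - 9*q + 20) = q*(q - 4)*(q + 2)*(q - 5)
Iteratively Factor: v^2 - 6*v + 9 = (v - 3)*(v - 3)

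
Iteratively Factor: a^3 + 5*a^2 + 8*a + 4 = (a + 2)*(a^2 + 3*a + 2) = (a + 1)*(a + 2)*(a + 2)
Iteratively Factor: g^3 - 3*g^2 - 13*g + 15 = (g - 5)*(g^2 + 2*g - 3) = (g - 5)*(g + 3)*(g - 1)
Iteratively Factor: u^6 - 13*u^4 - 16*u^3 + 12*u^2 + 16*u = (u + 2)*(u^5 - 2*u^4 - 9*u^3 + 2*u^2 + 8*u) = u*(u + 2)*(u^4 - 2*u^3 - 9*u^2 + 2*u + 8) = u*(u - 1)*(u + 2)*(u^3 - u^2 - 10*u - 8) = u*(u - 1)*(u + 2)^2*(u^2 - 3*u - 4) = u*(u - 1)*(u + 1)*(u + 2)^2*(u - 4)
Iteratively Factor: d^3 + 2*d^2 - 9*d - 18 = (d + 2)*(d^2 - 9) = (d - 3)*(d + 2)*(d + 3)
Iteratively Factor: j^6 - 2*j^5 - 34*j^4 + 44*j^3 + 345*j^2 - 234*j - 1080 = (j - 5)*(j^5 + 3*j^4 - 19*j^3 - 51*j^2 + 90*j + 216) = (j - 5)*(j - 3)*(j^4 + 6*j^3 - j^2 - 54*j - 72) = (j - 5)*(j - 3)^2*(j^3 + 9*j^2 + 26*j + 24) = (j - 5)*(j - 3)^2*(j + 2)*(j^2 + 7*j + 12) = (j - 5)*(j - 3)^2*(j + 2)*(j + 3)*(j + 4)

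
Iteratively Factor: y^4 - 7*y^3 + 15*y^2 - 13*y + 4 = (y - 4)*(y^3 - 3*y^2 + 3*y - 1) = (y - 4)*(y - 1)*(y^2 - 2*y + 1) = (y - 4)*(y - 1)^2*(y - 1)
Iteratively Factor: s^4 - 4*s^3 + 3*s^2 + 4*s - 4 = (s + 1)*(s^3 - 5*s^2 + 8*s - 4) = (s - 2)*(s + 1)*(s^2 - 3*s + 2) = (s - 2)^2*(s + 1)*(s - 1)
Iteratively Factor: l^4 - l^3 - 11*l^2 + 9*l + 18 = (l + 3)*(l^3 - 4*l^2 + l + 6) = (l - 3)*(l + 3)*(l^2 - l - 2) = (l - 3)*(l + 1)*(l + 3)*(l - 2)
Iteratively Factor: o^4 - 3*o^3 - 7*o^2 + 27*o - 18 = (o - 1)*(o^3 - 2*o^2 - 9*o + 18) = (o - 1)*(o + 3)*(o^2 - 5*o + 6) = (o - 2)*(o - 1)*(o + 3)*(o - 3)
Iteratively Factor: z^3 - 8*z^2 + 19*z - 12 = (z - 1)*(z^2 - 7*z + 12) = (z - 3)*(z - 1)*(z - 4)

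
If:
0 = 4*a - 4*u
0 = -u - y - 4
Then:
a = -y - 4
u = -y - 4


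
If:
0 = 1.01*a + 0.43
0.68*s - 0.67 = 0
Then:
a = -0.43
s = 0.99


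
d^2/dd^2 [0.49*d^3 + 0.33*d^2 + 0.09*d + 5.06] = 2.94*d + 0.66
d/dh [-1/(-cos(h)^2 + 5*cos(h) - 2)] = (2*cos(h) - 5)*sin(h)/(cos(h)^2 - 5*cos(h) + 2)^2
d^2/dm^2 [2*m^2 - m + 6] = 4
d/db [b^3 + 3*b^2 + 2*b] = 3*b^2 + 6*b + 2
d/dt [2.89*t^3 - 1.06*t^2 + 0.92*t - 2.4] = 8.67*t^2 - 2.12*t + 0.92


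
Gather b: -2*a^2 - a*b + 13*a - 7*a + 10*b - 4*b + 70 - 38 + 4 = -2*a^2 + 6*a + b*(6 - a) + 36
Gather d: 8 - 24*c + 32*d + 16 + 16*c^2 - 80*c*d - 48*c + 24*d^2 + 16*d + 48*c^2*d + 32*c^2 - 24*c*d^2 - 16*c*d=48*c^2 - 72*c + d^2*(24 - 24*c) + d*(48*c^2 - 96*c + 48) + 24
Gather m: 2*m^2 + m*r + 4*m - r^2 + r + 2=2*m^2 + m*(r + 4) - r^2 + r + 2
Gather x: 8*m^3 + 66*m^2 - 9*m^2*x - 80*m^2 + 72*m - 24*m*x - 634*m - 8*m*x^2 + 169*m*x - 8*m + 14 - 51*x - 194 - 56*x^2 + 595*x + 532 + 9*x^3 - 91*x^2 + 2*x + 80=8*m^3 - 14*m^2 - 570*m + 9*x^3 + x^2*(-8*m - 147) + x*(-9*m^2 + 145*m + 546) + 432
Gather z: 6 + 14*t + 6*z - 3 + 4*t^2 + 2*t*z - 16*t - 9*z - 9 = 4*t^2 - 2*t + z*(2*t - 3) - 6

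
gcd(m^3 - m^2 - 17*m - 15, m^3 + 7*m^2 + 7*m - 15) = m + 3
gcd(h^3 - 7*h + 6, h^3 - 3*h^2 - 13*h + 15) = h^2 + 2*h - 3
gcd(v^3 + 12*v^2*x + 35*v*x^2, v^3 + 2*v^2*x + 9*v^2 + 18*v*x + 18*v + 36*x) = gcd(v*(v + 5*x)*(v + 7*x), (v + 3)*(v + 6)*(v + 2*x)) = 1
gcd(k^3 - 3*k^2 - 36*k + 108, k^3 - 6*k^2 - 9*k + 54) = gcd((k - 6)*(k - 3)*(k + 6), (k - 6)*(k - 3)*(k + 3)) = k^2 - 9*k + 18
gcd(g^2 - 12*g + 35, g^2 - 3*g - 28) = g - 7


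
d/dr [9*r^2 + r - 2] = 18*r + 1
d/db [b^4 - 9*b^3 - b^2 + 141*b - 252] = 4*b^3 - 27*b^2 - 2*b + 141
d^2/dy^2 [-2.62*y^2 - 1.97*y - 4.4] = -5.24000000000000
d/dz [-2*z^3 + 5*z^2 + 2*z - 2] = -6*z^2 + 10*z + 2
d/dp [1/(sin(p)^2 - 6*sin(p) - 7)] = 2*(3 - sin(p))*cos(p)/((sin(p) - 7)^2*(sin(p) + 1)^2)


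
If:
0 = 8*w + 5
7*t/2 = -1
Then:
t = -2/7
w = -5/8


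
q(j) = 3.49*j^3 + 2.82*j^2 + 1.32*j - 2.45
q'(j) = 10.47*j^2 + 5.64*j + 1.32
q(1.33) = 12.50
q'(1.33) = 27.34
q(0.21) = -2.02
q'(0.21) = 2.97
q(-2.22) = -29.67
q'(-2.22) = 40.40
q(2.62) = 83.13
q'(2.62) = 87.97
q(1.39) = 14.21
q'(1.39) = 29.39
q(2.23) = 53.22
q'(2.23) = 65.96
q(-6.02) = -669.60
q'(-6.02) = 346.80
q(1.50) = 17.65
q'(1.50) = 33.34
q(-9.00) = -2330.12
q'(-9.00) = 798.63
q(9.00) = 2782.06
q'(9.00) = 900.15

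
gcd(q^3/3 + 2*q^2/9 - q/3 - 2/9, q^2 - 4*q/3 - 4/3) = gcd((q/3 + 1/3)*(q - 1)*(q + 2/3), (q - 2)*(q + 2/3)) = q + 2/3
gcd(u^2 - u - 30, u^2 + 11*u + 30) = u + 5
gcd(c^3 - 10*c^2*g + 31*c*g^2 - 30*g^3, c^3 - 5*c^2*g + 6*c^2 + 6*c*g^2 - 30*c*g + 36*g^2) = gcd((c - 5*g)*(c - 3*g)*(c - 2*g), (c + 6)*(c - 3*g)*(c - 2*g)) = c^2 - 5*c*g + 6*g^2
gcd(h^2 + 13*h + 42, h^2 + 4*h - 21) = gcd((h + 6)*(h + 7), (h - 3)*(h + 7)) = h + 7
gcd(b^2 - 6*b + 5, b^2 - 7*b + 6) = b - 1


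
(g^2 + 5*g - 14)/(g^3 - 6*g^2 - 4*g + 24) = (g + 7)/(g^2 - 4*g - 12)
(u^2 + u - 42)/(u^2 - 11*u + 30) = (u + 7)/(u - 5)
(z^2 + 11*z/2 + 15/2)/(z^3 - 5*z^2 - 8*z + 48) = (z + 5/2)/(z^2 - 8*z + 16)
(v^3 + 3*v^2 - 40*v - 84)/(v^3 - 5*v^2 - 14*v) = (v^2 + v - 42)/(v*(v - 7))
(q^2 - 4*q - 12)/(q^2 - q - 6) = (q - 6)/(q - 3)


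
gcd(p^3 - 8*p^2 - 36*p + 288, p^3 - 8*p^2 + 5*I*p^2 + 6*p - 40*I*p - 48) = p - 8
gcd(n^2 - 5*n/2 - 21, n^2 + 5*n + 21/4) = n + 7/2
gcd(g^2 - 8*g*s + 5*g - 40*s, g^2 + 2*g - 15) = g + 5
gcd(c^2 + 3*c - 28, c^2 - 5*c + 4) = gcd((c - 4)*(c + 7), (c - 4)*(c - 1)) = c - 4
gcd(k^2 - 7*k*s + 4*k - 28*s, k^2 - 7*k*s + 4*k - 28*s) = -k^2 + 7*k*s - 4*k + 28*s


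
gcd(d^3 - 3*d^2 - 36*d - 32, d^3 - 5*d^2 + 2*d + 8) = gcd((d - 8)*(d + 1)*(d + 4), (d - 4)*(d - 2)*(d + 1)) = d + 1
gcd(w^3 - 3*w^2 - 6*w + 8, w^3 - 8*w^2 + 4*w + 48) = w^2 - 2*w - 8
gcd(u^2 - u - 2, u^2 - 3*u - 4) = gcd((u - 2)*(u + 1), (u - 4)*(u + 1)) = u + 1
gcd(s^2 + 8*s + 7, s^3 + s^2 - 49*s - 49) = s^2 + 8*s + 7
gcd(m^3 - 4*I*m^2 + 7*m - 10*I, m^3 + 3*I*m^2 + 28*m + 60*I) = m^2 - 3*I*m + 10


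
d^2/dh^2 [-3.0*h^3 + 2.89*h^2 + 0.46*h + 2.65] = 5.78 - 18.0*h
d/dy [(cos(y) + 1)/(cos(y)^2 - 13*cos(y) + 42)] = (cos(y)^2 + 2*cos(y) - 55)*sin(y)/(cos(y)^2 - 13*cos(y) + 42)^2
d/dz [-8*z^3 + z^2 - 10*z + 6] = -24*z^2 + 2*z - 10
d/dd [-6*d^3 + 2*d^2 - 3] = 2*d*(2 - 9*d)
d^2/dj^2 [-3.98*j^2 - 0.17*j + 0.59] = -7.96000000000000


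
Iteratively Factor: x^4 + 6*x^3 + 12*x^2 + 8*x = (x + 2)*(x^3 + 4*x^2 + 4*x) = x*(x + 2)*(x^2 + 4*x + 4) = x*(x + 2)^2*(x + 2)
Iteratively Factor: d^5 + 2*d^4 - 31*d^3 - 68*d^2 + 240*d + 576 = (d - 4)*(d^4 + 6*d^3 - 7*d^2 - 96*d - 144) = (d - 4)*(d + 3)*(d^3 + 3*d^2 - 16*d - 48) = (d - 4)*(d + 3)^2*(d^2 - 16) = (d - 4)*(d + 3)^2*(d + 4)*(d - 4)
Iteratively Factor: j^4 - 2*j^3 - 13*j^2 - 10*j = (j + 2)*(j^3 - 4*j^2 - 5*j) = (j + 1)*(j + 2)*(j^2 - 5*j) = j*(j + 1)*(j + 2)*(j - 5)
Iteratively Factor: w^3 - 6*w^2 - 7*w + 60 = (w - 4)*(w^2 - 2*w - 15) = (w - 4)*(w + 3)*(w - 5)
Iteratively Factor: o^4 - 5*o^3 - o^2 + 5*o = (o - 1)*(o^3 - 4*o^2 - 5*o) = (o - 5)*(o - 1)*(o^2 + o) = (o - 5)*(o - 1)*(o + 1)*(o)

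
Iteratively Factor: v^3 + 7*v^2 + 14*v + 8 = (v + 2)*(v^2 + 5*v + 4) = (v + 2)*(v + 4)*(v + 1)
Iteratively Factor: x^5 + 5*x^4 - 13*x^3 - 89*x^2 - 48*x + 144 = (x - 4)*(x^4 + 9*x^3 + 23*x^2 + 3*x - 36) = (x - 4)*(x - 1)*(x^3 + 10*x^2 + 33*x + 36) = (x - 4)*(x - 1)*(x + 3)*(x^2 + 7*x + 12) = (x - 4)*(x - 1)*(x + 3)^2*(x + 4)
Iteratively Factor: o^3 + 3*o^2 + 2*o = (o)*(o^2 + 3*o + 2) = o*(o + 2)*(o + 1)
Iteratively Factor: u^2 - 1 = (u + 1)*(u - 1)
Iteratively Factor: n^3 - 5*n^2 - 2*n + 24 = (n + 2)*(n^2 - 7*n + 12) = (n - 4)*(n + 2)*(n - 3)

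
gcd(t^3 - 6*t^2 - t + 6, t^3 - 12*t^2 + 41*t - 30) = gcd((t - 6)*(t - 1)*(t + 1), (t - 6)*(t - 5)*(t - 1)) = t^2 - 7*t + 6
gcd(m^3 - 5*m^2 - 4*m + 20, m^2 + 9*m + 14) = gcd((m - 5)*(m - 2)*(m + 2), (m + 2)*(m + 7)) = m + 2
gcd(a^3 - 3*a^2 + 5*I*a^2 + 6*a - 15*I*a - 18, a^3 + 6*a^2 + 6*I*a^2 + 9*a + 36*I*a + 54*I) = a + 6*I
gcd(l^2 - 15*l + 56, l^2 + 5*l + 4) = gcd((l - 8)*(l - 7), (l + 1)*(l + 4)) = 1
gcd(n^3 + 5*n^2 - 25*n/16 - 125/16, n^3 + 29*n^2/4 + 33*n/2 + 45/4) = n + 5/4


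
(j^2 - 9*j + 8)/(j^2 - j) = (j - 8)/j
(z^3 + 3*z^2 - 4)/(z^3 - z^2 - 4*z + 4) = (z + 2)/(z - 2)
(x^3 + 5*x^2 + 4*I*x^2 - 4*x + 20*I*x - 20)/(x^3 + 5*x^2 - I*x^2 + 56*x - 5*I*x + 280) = (x^2 + 4*I*x - 4)/(x^2 - I*x + 56)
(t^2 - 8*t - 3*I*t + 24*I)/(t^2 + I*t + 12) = (t - 8)/(t + 4*I)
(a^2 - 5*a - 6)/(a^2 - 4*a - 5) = (a - 6)/(a - 5)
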